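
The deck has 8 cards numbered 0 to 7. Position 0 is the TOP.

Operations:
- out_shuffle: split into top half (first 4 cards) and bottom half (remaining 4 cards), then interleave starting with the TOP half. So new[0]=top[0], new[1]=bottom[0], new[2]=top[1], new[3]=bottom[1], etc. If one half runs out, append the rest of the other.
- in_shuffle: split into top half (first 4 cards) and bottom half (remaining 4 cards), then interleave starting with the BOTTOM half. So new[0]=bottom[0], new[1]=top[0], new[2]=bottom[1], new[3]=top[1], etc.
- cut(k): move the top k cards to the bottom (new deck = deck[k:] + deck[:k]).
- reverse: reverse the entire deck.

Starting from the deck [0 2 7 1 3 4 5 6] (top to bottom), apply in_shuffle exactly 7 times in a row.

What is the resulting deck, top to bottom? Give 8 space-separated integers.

After op 1 (in_shuffle): [3 0 4 2 5 7 6 1]
After op 2 (in_shuffle): [5 3 7 0 6 4 1 2]
After op 3 (in_shuffle): [6 5 4 3 1 7 2 0]
After op 4 (in_shuffle): [1 6 7 5 2 4 0 3]
After op 5 (in_shuffle): [2 1 4 6 0 7 3 5]
After op 6 (in_shuffle): [0 2 7 1 3 4 5 6]
After op 7 (in_shuffle): [3 0 4 2 5 7 6 1]

Answer: 3 0 4 2 5 7 6 1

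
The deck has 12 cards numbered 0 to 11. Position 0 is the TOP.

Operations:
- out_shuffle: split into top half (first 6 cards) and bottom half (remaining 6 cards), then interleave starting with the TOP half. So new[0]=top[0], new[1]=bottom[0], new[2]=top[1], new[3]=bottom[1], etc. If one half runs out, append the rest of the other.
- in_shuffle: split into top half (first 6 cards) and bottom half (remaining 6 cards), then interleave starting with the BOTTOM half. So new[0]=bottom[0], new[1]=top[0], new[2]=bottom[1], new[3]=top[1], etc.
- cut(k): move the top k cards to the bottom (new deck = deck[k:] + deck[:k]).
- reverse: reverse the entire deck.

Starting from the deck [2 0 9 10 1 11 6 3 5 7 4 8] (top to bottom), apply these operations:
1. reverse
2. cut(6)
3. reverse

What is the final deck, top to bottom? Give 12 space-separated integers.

Answer: 6 3 5 7 4 8 2 0 9 10 1 11

Derivation:
After op 1 (reverse): [8 4 7 5 3 6 11 1 10 9 0 2]
After op 2 (cut(6)): [11 1 10 9 0 2 8 4 7 5 3 6]
After op 3 (reverse): [6 3 5 7 4 8 2 0 9 10 1 11]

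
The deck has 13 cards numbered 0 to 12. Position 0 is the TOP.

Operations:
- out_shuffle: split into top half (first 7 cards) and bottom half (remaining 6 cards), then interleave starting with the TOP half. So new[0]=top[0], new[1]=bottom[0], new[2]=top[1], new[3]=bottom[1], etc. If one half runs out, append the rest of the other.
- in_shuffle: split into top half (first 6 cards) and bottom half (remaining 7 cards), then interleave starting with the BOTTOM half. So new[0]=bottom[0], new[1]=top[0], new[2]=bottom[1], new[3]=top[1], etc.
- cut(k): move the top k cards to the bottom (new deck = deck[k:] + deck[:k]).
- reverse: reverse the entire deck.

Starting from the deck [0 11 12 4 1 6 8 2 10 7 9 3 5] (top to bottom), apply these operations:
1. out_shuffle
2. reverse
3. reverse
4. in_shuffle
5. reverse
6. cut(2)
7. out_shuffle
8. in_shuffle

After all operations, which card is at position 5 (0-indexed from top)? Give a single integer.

Answer: 12

Derivation:
After op 1 (out_shuffle): [0 2 11 10 12 7 4 9 1 3 6 5 8]
After op 2 (reverse): [8 5 6 3 1 9 4 7 12 10 11 2 0]
After op 3 (reverse): [0 2 11 10 12 7 4 9 1 3 6 5 8]
After op 4 (in_shuffle): [4 0 9 2 1 11 3 10 6 12 5 7 8]
After op 5 (reverse): [8 7 5 12 6 10 3 11 1 2 9 0 4]
After op 6 (cut(2)): [5 12 6 10 3 11 1 2 9 0 4 8 7]
After op 7 (out_shuffle): [5 2 12 9 6 0 10 4 3 8 11 7 1]
After op 8 (in_shuffle): [10 5 4 2 3 12 8 9 11 6 7 0 1]
Position 5: card 12.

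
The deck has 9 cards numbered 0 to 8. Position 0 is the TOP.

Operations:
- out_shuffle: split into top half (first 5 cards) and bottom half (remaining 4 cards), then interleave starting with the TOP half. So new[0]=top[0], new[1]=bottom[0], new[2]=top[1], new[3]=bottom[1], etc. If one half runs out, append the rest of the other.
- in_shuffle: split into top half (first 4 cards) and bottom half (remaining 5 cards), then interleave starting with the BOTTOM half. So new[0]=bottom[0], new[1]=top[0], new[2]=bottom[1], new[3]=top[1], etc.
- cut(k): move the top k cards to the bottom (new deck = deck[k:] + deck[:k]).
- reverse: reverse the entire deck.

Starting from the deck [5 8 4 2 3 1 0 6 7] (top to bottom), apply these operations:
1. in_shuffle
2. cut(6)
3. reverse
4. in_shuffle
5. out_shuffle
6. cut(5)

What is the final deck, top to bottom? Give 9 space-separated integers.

Answer: 1 0 6 7 5 8 4 2 3

Derivation:
After op 1 (in_shuffle): [3 5 1 8 0 4 6 2 7]
After op 2 (cut(6)): [6 2 7 3 5 1 8 0 4]
After op 3 (reverse): [4 0 8 1 5 3 7 2 6]
After op 4 (in_shuffle): [5 4 3 0 7 8 2 1 6]
After op 5 (out_shuffle): [5 8 4 2 3 1 0 6 7]
After op 6 (cut(5)): [1 0 6 7 5 8 4 2 3]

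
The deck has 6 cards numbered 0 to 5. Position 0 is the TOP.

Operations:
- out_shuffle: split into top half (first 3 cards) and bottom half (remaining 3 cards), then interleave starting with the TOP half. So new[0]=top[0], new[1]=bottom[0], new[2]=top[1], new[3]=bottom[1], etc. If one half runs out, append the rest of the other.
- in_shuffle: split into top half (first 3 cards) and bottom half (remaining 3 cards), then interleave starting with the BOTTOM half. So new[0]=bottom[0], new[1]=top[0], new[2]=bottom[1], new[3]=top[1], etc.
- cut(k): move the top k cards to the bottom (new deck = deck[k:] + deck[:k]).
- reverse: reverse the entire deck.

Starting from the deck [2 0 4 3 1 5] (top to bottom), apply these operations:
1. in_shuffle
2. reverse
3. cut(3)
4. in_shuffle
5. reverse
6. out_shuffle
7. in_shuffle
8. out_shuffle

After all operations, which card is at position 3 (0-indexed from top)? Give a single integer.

After op 1 (in_shuffle): [3 2 1 0 5 4]
After op 2 (reverse): [4 5 0 1 2 3]
After op 3 (cut(3)): [1 2 3 4 5 0]
After op 4 (in_shuffle): [4 1 5 2 0 3]
After op 5 (reverse): [3 0 2 5 1 4]
After op 6 (out_shuffle): [3 5 0 1 2 4]
After op 7 (in_shuffle): [1 3 2 5 4 0]
After op 8 (out_shuffle): [1 5 3 4 2 0]
Position 3: card 4.

Answer: 4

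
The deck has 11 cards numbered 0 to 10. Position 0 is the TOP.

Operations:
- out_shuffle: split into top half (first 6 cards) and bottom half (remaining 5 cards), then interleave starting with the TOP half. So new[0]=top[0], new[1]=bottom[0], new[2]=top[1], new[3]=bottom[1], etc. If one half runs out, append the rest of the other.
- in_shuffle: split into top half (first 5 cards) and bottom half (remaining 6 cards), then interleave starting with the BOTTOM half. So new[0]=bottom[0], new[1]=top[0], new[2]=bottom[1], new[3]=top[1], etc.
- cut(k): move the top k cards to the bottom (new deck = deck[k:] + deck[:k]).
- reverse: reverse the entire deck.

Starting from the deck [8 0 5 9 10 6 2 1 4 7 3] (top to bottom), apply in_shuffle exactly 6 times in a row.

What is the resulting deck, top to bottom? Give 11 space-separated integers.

After op 1 (in_shuffle): [6 8 2 0 1 5 4 9 7 10 3]
After op 2 (in_shuffle): [5 6 4 8 9 2 7 0 10 1 3]
After op 3 (in_shuffle): [2 5 7 6 0 4 10 8 1 9 3]
After op 4 (in_shuffle): [4 2 10 5 8 7 1 6 9 0 3]
After op 5 (in_shuffle): [7 4 1 2 6 10 9 5 0 8 3]
After op 6 (in_shuffle): [10 7 9 4 5 1 0 2 8 6 3]

Answer: 10 7 9 4 5 1 0 2 8 6 3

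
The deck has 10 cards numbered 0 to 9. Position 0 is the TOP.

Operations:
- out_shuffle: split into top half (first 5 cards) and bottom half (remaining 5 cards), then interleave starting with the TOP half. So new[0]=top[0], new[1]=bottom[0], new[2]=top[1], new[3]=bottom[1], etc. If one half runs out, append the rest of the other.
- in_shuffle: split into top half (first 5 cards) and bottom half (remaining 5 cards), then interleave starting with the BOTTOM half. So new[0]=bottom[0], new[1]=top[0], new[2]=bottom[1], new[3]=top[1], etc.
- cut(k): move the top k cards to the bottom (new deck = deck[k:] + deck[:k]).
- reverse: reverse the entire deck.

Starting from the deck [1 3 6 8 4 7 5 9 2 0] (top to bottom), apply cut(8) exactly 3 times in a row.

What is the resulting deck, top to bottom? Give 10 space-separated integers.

Answer: 4 7 5 9 2 0 1 3 6 8

Derivation:
After op 1 (cut(8)): [2 0 1 3 6 8 4 7 5 9]
After op 2 (cut(8)): [5 9 2 0 1 3 6 8 4 7]
After op 3 (cut(8)): [4 7 5 9 2 0 1 3 6 8]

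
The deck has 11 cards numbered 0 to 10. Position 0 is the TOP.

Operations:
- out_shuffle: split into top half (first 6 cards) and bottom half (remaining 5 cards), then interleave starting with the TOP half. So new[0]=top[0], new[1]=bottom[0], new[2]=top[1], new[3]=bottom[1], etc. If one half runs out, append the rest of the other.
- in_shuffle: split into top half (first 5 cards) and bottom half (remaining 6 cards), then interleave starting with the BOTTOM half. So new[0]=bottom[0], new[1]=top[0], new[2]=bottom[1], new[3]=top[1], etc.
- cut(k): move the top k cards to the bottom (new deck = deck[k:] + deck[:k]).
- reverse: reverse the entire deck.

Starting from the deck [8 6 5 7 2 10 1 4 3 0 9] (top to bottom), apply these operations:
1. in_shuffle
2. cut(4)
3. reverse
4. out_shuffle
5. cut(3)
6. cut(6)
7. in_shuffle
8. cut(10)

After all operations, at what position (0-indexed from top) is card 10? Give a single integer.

After op 1 (in_shuffle): [10 8 1 6 4 5 3 7 0 2 9]
After op 2 (cut(4)): [4 5 3 7 0 2 9 10 8 1 6]
After op 3 (reverse): [6 1 8 10 9 2 0 7 3 5 4]
After op 4 (out_shuffle): [6 0 1 7 8 3 10 5 9 4 2]
After op 5 (cut(3)): [7 8 3 10 5 9 4 2 6 0 1]
After op 6 (cut(6)): [4 2 6 0 1 7 8 3 10 5 9]
After op 7 (in_shuffle): [7 4 8 2 3 6 10 0 5 1 9]
After op 8 (cut(10)): [9 7 4 8 2 3 6 10 0 5 1]
Card 10 is at position 7.

Answer: 7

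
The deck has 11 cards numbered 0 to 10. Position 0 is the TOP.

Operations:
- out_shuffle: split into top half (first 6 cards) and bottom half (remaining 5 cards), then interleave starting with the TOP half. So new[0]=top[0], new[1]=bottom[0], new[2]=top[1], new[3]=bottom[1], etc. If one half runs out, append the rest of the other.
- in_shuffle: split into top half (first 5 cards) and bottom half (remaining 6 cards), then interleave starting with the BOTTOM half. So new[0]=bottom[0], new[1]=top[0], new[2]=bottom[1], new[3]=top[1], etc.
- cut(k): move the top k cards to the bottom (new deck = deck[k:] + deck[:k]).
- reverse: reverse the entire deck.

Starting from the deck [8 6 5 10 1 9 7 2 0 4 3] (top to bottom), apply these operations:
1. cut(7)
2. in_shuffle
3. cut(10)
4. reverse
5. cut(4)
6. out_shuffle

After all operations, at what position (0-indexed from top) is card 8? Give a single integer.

Answer: 3

Derivation:
After op 1 (cut(7)): [2 0 4 3 8 6 5 10 1 9 7]
After op 2 (in_shuffle): [6 2 5 0 10 4 1 3 9 8 7]
After op 3 (cut(10)): [7 6 2 5 0 10 4 1 3 9 8]
After op 4 (reverse): [8 9 3 1 4 10 0 5 2 6 7]
After op 5 (cut(4)): [4 10 0 5 2 6 7 8 9 3 1]
After op 6 (out_shuffle): [4 7 10 8 0 9 5 3 2 1 6]
Card 8 is at position 3.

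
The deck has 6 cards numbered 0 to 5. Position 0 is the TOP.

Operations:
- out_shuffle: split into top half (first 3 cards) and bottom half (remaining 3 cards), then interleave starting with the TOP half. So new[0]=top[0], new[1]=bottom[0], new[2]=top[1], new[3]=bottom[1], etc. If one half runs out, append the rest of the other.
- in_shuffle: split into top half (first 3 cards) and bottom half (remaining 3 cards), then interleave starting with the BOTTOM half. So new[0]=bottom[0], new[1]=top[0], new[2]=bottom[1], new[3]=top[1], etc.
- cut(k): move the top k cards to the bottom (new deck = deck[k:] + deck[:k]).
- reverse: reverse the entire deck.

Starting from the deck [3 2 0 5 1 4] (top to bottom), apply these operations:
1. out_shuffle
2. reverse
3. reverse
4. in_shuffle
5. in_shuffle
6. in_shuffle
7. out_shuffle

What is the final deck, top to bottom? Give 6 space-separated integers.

Answer: 3 1 5 0 2 4

Derivation:
After op 1 (out_shuffle): [3 5 2 1 0 4]
After op 2 (reverse): [4 0 1 2 5 3]
After op 3 (reverse): [3 5 2 1 0 4]
After op 4 (in_shuffle): [1 3 0 5 4 2]
After op 5 (in_shuffle): [5 1 4 3 2 0]
After op 6 (in_shuffle): [3 5 2 1 0 4]
After op 7 (out_shuffle): [3 1 5 0 2 4]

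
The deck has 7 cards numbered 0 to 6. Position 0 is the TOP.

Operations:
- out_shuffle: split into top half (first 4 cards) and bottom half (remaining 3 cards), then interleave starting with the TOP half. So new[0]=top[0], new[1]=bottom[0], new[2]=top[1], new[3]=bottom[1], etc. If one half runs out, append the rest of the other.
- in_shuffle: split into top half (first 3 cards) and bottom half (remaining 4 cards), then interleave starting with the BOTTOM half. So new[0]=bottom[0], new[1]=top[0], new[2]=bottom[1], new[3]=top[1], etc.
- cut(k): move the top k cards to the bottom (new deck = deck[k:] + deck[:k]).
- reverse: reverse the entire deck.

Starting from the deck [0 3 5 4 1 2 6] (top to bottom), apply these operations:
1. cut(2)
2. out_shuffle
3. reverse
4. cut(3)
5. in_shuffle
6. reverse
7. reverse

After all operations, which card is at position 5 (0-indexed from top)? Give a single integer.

Answer: 6

Derivation:
After op 1 (cut(2)): [5 4 1 2 6 0 3]
After op 2 (out_shuffle): [5 6 4 0 1 3 2]
After op 3 (reverse): [2 3 1 0 4 6 5]
After op 4 (cut(3)): [0 4 6 5 2 3 1]
After op 5 (in_shuffle): [5 0 2 4 3 6 1]
After op 6 (reverse): [1 6 3 4 2 0 5]
After op 7 (reverse): [5 0 2 4 3 6 1]
Position 5: card 6.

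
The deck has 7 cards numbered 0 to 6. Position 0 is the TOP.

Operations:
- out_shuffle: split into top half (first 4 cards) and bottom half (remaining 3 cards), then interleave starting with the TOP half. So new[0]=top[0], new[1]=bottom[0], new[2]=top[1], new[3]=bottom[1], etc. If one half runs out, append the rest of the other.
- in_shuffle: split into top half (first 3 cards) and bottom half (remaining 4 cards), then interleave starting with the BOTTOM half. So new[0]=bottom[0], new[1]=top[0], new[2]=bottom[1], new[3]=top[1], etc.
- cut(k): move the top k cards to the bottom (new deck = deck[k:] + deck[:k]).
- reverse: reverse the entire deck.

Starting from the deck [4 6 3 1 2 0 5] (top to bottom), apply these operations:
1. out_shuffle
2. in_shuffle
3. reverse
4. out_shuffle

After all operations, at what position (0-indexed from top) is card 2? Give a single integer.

Answer: 6

Derivation:
After op 1 (out_shuffle): [4 2 6 0 3 5 1]
After op 2 (in_shuffle): [0 4 3 2 5 6 1]
After op 3 (reverse): [1 6 5 2 3 4 0]
After op 4 (out_shuffle): [1 3 6 4 5 0 2]
Card 2 is at position 6.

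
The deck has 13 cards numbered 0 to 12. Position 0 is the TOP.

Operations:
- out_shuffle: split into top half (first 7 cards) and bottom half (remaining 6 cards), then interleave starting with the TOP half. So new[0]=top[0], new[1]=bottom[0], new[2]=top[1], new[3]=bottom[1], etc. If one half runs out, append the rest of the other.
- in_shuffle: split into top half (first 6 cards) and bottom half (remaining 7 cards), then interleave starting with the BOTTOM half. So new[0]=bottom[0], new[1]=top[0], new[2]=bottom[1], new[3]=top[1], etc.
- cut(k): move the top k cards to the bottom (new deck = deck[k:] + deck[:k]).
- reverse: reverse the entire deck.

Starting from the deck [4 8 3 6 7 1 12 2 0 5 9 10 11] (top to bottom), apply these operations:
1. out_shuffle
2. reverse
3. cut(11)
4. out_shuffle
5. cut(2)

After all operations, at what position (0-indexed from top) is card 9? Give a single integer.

After op 1 (out_shuffle): [4 2 8 0 3 5 6 9 7 10 1 11 12]
After op 2 (reverse): [12 11 1 10 7 9 6 5 3 0 8 2 4]
After op 3 (cut(11)): [2 4 12 11 1 10 7 9 6 5 3 0 8]
After op 4 (out_shuffle): [2 9 4 6 12 5 11 3 1 0 10 8 7]
After op 5 (cut(2)): [4 6 12 5 11 3 1 0 10 8 7 2 9]
Card 9 is at position 12.

Answer: 12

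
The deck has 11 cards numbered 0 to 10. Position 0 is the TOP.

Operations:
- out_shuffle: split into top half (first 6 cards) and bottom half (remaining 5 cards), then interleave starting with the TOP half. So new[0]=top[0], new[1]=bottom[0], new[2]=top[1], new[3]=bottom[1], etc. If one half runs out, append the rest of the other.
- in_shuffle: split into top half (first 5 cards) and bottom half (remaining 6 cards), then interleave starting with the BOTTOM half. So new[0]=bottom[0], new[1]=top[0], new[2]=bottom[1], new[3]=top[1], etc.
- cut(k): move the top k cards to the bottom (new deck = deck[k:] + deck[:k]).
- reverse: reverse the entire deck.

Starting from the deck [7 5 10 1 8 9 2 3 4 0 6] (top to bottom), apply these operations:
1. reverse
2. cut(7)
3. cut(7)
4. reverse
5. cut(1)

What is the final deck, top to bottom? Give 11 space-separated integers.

After op 1 (reverse): [6 0 4 3 2 9 8 1 10 5 7]
After op 2 (cut(7)): [1 10 5 7 6 0 4 3 2 9 8]
After op 3 (cut(7)): [3 2 9 8 1 10 5 7 6 0 4]
After op 4 (reverse): [4 0 6 7 5 10 1 8 9 2 3]
After op 5 (cut(1)): [0 6 7 5 10 1 8 9 2 3 4]

Answer: 0 6 7 5 10 1 8 9 2 3 4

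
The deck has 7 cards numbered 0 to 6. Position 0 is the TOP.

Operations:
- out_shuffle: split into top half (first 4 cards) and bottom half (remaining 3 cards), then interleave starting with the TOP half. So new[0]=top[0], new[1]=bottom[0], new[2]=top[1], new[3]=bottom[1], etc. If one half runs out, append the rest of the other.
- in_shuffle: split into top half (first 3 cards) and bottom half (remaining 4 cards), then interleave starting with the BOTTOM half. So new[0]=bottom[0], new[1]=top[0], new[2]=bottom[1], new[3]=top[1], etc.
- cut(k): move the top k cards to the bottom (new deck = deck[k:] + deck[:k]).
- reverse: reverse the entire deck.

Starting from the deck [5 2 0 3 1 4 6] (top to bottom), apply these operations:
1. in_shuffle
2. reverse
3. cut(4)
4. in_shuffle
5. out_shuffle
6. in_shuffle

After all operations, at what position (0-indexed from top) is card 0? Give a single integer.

Answer: 2

Derivation:
After op 1 (in_shuffle): [3 5 1 2 4 0 6]
After op 2 (reverse): [6 0 4 2 1 5 3]
After op 3 (cut(4)): [1 5 3 6 0 4 2]
After op 4 (in_shuffle): [6 1 0 5 4 3 2]
After op 5 (out_shuffle): [6 4 1 3 0 2 5]
After op 6 (in_shuffle): [3 6 0 4 2 1 5]
Card 0 is at position 2.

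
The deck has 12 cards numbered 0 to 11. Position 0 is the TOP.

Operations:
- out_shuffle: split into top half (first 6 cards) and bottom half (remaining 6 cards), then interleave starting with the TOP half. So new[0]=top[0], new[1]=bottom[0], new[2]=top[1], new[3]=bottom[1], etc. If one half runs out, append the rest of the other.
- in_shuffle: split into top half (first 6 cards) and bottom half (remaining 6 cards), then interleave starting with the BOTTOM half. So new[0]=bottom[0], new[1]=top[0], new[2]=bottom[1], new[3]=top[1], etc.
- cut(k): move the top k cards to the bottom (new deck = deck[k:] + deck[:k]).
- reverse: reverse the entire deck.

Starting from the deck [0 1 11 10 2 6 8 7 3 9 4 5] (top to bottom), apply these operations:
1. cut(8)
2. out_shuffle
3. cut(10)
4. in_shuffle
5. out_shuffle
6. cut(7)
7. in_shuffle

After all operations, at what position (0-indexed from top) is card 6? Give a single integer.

After op 1 (cut(8)): [3 9 4 5 0 1 11 10 2 6 8 7]
After op 2 (out_shuffle): [3 11 9 10 4 2 5 6 0 8 1 7]
After op 3 (cut(10)): [1 7 3 11 9 10 4 2 5 6 0 8]
After op 4 (in_shuffle): [4 1 2 7 5 3 6 11 0 9 8 10]
After op 5 (out_shuffle): [4 6 1 11 2 0 7 9 5 8 3 10]
After op 6 (cut(7)): [9 5 8 3 10 4 6 1 11 2 0 7]
After op 7 (in_shuffle): [6 9 1 5 11 8 2 3 0 10 7 4]
Card 6 is at position 0.

Answer: 0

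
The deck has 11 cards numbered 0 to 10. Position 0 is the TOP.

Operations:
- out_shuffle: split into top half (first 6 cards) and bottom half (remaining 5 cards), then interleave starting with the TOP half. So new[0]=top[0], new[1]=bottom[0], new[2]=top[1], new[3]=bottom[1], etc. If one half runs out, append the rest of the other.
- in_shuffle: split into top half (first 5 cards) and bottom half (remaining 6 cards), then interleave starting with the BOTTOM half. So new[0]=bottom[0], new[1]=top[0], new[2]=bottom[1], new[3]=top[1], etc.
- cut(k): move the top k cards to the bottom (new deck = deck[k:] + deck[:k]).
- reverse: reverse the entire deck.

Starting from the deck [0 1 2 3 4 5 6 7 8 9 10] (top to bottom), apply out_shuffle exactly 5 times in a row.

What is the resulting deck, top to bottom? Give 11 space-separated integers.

Answer: 0 10 9 8 7 6 5 4 3 2 1

Derivation:
After op 1 (out_shuffle): [0 6 1 7 2 8 3 9 4 10 5]
After op 2 (out_shuffle): [0 3 6 9 1 4 7 10 2 5 8]
After op 3 (out_shuffle): [0 7 3 10 6 2 9 5 1 8 4]
After op 4 (out_shuffle): [0 9 7 5 3 1 10 8 6 4 2]
After op 5 (out_shuffle): [0 10 9 8 7 6 5 4 3 2 1]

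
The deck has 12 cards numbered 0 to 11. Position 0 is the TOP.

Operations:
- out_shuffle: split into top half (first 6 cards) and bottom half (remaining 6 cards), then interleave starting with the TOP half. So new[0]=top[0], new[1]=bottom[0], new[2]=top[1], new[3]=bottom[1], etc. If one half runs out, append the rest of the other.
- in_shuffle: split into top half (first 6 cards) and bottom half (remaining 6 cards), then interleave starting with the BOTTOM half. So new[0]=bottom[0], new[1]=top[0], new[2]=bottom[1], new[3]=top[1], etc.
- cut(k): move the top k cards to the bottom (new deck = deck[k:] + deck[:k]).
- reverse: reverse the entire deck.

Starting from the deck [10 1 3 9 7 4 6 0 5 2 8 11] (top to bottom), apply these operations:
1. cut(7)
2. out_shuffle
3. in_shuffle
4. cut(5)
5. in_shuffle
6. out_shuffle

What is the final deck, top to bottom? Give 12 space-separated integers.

Answer: 9 7 5 10 8 1 4 2 0 11 3 6

Derivation:
After op 1 (cut(7)): [0 5 2 8 11 10 1 3 9 7 4 6]
After op 2 (out_shuffle): [0 1 5 3 2 9 8 7 11 4 10 6]
After op 3 (in_shuffle): [8 0 7 1 11 5 4 3 10 2 6 9]
After op 4 (cut(5)): [5 4 3 10 2 6 9 8 0 7 1 11]
After op 5 (in_shuffle): [9 5 8 4 0 3 7 10 1 2 11 6]
After op 6 (out_shuffle): [9 7 5 10 8 1 4 2 0 11 3 6]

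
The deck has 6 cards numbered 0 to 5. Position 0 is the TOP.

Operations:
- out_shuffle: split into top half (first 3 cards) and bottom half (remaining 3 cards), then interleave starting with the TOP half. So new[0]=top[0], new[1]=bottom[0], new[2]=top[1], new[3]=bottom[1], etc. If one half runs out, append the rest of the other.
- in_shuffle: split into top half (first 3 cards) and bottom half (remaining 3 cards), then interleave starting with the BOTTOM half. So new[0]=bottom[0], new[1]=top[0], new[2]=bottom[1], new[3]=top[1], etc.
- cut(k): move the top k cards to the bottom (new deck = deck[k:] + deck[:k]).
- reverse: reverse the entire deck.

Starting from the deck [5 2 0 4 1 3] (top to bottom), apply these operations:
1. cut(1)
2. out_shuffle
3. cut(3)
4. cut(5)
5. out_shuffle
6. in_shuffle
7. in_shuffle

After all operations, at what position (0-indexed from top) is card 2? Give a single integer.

After op 1 (cut(1)): [2 0 4 1 3 5]
After op 2 (out_shuffle): [2 1 0 3 4 5]
After op 3 (cut(3)): [3 4 5 2 1 0]
After op 4 (cut(5)): [0 3 4 5 2 1]
After op 5 (out_shuffle): [0 5 3 2 4 1]
After op 6 (in_shuffle): [2 0 4 5 1 3]
After op 7 (in_shuffle): [5 2 1 0 3 4]
Card 2 is at position 1.

Answer: 1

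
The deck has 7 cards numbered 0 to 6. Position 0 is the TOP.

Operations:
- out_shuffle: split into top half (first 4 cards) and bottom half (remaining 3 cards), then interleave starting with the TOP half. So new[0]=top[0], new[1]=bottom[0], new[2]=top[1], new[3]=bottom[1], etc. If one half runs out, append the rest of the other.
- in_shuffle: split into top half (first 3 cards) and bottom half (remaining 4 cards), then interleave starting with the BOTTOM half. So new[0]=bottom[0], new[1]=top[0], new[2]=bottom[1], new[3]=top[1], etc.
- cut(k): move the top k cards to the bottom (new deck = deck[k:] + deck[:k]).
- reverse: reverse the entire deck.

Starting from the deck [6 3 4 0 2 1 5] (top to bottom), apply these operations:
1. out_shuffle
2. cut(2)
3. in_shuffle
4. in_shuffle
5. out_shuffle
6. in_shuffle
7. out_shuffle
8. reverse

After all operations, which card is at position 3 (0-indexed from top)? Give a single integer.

After op 1 (out_shuffle): [6 2 3 1 4 5 0]
After op 2 (cut(2)): [3 1 4 5 0 6 2]
After op 3 (in_shuffle): [5 3 0 1 6 4 2]
After op 4 (in_shuffle): [1 5 6 3 4 0 2]
After op 5 (out_shuffle): [1 4 5 0 6 2 3]
After op 6 (in_shuffle): [0 1 6 4 2 5 3]
After op 7 (out_shuffle): [0 2 1 5 6 3 4]
After op 8 (reverse): [4 3 6 5 1 2 0]
Position 3: card 5.

Answer: 5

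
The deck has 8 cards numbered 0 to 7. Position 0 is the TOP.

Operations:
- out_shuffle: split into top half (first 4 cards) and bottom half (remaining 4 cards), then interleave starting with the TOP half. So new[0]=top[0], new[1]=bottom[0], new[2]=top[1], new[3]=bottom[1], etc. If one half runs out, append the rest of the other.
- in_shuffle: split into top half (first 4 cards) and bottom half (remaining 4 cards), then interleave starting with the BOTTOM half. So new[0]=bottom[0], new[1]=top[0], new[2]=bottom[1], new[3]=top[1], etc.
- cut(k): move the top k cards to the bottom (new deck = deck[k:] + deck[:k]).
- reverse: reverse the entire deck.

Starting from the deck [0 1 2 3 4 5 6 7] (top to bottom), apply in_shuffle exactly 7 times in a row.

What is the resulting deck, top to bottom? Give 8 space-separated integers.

After op 1 (in_shuffle): [4 0 5 1 6 2 7 3]
After op 2 (in_shuffle): [6 4 2 0 7 5 3 1]
After op 3 (in_shuffle): [7 6 5 4 3 2 1 0]
After op 4 (in_shuffle): [3 7 2 6 1 5 0 4]
After op 5 (in_shuffle): [1 3 5 7 0 2 4 6]
After op 6 (in_shuffle): [0 1 2 3 4 5 6 7]
After op 7 (in_shuffle): [4 0 5 1 6 2 7 3]

Answer: 4 0 5 1 6 2 7 3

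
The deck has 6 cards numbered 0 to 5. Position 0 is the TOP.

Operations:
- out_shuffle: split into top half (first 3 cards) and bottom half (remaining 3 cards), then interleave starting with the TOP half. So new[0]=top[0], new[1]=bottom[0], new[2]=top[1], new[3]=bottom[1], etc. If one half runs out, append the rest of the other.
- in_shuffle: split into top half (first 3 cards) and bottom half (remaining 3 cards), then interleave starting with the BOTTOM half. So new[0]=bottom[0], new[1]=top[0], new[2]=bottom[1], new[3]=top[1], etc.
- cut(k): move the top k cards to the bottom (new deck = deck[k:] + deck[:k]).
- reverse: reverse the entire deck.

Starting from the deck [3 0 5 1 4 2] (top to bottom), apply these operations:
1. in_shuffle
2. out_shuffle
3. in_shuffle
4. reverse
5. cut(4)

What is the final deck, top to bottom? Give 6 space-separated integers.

Answer: 1 2 3 5 0 4

Derivation:
After op 1 (in_shuffle): [1 3 4 0 2 5]
After op 2 (out_shuffle): [1 0 3 2 4 5]
After op 3 (in_shuffle): [2 1 4 0 5 3]
After op 4 (reverse): [3 5 0 4 1 2]
After op 5 (cut(4)): [1 2 3 5 0 4]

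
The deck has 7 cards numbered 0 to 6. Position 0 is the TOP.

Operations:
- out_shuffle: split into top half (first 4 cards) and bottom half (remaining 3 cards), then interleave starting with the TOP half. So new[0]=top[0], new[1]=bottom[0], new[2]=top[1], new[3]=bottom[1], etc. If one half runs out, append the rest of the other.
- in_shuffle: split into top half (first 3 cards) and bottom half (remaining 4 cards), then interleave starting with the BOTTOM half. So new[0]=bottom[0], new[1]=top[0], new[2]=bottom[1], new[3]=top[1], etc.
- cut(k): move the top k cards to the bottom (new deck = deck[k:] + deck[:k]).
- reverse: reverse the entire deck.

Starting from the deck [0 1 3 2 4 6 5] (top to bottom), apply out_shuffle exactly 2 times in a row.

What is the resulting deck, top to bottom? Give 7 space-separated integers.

After op 1 (out_shuffle): [0 4 1 6 3 5 2]
After op 2 (out_shuffle): [0 3 4 5 1 2 6]

Answer: 0 3 4 5 1 2 6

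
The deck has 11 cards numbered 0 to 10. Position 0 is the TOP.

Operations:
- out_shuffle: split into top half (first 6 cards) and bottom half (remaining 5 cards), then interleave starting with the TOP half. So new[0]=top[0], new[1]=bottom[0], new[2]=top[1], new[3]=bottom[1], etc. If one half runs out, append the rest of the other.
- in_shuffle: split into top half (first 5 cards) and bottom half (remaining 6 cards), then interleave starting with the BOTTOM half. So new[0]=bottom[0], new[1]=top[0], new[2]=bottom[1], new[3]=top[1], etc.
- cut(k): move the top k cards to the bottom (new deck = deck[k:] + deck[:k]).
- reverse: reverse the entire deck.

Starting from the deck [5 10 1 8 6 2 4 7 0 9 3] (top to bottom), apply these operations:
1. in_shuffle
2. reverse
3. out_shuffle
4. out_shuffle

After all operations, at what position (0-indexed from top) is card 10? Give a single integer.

After op 1 (in_shuffle): [2 5 4 10 7 1 0 8 9 6 3]
After op 2 (reverse): [3 6 9 8 0 1 7 10 4 5 2]
After op 3 (out_shuffle): [3 7 6 10 9 4 8 5 0 2 1]
After op 4 (out_shuffle): [3 8 7 5 6 0 10 2 9 1 4]
Card 10 is at position 6.

Answer: 6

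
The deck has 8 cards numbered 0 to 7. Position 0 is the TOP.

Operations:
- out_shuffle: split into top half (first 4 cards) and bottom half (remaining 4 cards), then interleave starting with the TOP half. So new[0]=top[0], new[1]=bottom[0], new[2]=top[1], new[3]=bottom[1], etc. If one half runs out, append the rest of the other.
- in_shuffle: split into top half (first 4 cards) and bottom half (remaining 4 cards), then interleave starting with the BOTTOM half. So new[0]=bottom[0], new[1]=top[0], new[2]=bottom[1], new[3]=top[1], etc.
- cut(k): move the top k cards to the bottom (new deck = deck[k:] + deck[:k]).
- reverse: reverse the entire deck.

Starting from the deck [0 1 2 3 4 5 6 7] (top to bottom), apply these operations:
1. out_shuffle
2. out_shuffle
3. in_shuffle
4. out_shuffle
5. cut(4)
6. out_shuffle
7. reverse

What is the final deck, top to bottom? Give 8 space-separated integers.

Answer: 4 6 0 2 5 7 1 3

Derivation:
After op 1 (out_shuffle): [0 4 1 5 2 6 3 7]
After op 2 (out_shuffle): [0 2 4 6 1 3 5 7]
After op 3 (in_shuffle): [1 0 3 2 5 4 7 6]
After op 4 (out_shuffle): [1 5 0 4 3 7 2 6]
After op 5 (cut(4)): [3 7 2 6 1 5 0 4]
After op 6 (out_shuffle): [3 1 7 5 2 0 6 4]
After op 7 (reverse): [4 6 0 2 5 7 1 3]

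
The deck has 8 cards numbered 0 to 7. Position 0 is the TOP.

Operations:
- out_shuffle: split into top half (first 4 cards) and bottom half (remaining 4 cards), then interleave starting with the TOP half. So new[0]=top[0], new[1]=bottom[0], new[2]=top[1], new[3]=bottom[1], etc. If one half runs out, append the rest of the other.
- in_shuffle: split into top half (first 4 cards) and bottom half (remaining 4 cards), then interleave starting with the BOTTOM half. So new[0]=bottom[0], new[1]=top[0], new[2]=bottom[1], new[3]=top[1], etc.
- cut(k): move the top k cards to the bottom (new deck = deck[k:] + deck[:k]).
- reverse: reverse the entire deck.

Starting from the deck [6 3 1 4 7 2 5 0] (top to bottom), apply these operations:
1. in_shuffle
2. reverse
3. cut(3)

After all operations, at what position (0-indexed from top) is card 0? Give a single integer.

After op 1 (in_shuffle): [7 6 2 3 5 1 0 4]
After op 2 (reverse): [4 0 1 5 3 2 6 7]
After op 3 (cut(3)): [5 3 2 6 7 4 0 1]
Card 0 is at position 6.

Answer: 6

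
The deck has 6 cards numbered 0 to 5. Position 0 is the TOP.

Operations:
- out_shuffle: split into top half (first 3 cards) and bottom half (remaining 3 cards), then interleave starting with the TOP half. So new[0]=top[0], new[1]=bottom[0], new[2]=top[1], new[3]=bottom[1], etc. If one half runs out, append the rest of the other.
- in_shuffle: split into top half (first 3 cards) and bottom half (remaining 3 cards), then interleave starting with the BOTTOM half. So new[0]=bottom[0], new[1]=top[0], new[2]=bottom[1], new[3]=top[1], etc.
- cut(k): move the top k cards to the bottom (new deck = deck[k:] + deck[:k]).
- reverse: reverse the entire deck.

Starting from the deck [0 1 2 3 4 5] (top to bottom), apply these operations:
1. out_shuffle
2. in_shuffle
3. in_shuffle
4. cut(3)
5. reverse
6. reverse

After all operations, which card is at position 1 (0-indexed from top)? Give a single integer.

Answer: 1

Derivation:
After op 1 (out_shuffle): [0 3 1 4 2 5]
After op 2 (in_shuffle): [4 0 2 3 5 1]
After op 3 (in_shuffle): [3 4 5 0 1 2]
After op 4 (cut(3)): [0 1 2 3 4 5]
After op 5 (reverse): [5 4 3 2 1 0]
After op 6 (reverse): [0 1 2 3 4 5]
Position 1: card 1.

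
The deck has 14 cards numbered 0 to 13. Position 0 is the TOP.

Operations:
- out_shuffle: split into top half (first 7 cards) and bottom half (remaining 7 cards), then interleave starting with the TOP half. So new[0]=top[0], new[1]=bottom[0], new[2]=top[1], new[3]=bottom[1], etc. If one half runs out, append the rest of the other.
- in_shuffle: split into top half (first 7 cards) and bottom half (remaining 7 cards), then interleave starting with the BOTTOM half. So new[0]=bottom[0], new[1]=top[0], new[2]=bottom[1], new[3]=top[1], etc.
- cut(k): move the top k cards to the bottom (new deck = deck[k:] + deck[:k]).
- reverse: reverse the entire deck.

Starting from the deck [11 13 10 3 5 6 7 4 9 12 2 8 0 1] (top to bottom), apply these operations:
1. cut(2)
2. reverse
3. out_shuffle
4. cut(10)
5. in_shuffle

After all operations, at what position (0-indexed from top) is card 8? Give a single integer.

Answer: 10

Derivation:
After op 1 (cut(2)): [10 3 5 6 7 4 9 12 2 8 0 1 11 13]
After op 2 (reverse): [13 11 1 0 8 2 12 9 4 7 6 5 3 10]
After op 3 (out_shuffle): [13 9 11 4 1 7 0 6 8 5 2 3 12 10]
After op 4 (cut(10)): [2 3 12 10 13 9 11 4 1 7 0 6 8 5]
After op 5 (in_shuffle): [4 2 1 3 7 12 0 10 6 13 8 9 5 11]
Card 8 is at position 10.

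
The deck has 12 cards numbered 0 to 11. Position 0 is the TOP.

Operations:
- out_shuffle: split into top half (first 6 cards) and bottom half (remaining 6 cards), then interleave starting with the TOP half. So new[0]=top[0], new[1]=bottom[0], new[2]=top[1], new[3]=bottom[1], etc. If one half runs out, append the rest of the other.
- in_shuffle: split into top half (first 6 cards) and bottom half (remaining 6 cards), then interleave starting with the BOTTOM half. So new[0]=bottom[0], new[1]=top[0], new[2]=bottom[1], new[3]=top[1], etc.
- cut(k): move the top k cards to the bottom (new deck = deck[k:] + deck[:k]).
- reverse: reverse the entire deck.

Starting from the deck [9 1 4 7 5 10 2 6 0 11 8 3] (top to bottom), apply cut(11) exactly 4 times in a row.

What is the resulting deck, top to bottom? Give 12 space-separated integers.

After op 1 (cut(11)): [3 9 1 4 7 5 10 2 6 0 11 8]
After op 2 (cut(11)): [8 3 9 1 4 7 5 10 2 6 0 11]
After op 3 (cut(11)): [11 8 3 9 1 4 7 5 10 2 6 0]
After op 4 (cut(11)): [0 11 8 3 9 1 4 7 5 10 2 6]

Answer: 0 11 8 3 9 1 4 7 5 10 2 6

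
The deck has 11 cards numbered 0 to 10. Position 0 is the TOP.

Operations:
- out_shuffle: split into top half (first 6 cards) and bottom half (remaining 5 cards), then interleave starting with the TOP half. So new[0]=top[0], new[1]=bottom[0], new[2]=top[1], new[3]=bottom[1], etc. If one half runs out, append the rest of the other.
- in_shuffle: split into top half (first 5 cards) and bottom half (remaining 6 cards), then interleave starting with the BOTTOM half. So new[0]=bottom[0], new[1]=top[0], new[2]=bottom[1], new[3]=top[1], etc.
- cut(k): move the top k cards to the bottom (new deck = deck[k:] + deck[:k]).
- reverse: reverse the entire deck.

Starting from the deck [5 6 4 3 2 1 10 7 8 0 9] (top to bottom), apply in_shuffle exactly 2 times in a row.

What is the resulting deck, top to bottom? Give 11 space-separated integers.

After op 1 (in_shuffle): [1 5 10 6 7 4 8 3 0 2 9]
After op 2 (in_shuffle): [4 1 8 5 3 10 0 6 2 7 9]

Answer: 4 1 8 5 3 10 0 6 2 7 9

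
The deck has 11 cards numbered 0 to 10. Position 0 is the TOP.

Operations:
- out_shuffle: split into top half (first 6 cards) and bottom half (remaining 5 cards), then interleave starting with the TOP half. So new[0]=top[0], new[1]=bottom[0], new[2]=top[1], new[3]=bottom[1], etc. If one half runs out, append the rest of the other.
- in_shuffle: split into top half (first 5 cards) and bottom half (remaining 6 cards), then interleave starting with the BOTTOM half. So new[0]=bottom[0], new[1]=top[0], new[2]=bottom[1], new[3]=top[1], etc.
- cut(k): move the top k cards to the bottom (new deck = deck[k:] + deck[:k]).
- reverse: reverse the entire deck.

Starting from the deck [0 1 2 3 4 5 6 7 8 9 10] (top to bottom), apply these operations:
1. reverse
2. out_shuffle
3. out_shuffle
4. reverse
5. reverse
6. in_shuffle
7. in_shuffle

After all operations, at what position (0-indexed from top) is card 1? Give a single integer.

After op 1 (reverse): [10 9 8 7 6 5 4 3 2 1 0]
After op 2 (out_shuffle): [10 4 9 3 8 2 7 1 6 0 5]
After op 3 (out_shuffle): [10 7 4 1 9 6 3 0 8 5 2]
After op 4 (reverse): [2 5 8 0 3 6 9 1 4 7 10]
After op 5 (reverse): [10 7 4 1 9 6 3 0 8 5 2]
After op 6 (in_shuffle): [6 10 3 7 0 4 8 1 5 9 2]
After op 7 (in_shuffle): [4 6 8 10 1 3 5 7 9 0 2]
Card 1 is at position 4.

Answer: 4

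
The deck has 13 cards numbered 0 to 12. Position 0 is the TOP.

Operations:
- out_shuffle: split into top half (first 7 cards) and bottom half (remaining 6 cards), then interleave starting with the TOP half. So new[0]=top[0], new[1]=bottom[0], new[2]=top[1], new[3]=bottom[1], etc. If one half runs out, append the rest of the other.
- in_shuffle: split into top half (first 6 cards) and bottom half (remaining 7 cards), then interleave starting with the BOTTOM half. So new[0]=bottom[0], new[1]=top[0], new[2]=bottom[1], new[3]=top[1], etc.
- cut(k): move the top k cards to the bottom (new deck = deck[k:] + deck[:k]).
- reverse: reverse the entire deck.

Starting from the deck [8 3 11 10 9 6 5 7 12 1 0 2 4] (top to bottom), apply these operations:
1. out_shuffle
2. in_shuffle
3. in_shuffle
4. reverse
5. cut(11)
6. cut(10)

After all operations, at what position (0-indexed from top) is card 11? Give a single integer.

Answer: 11

Derivation:
After op 1 (out_shuffle): [8 7 3 12 11 1 10 0 9 2 6 4 5]
After op 2 (in_shuffle): [10 8 0 7 9 3 2 12 6 11 4 1 5]
After op 3 (in_shuffle): [2 10 12 8 6 0 11 7 4 9 1 3 5]
After op 4 (reverse): [5 3 1 9 4 7 11 0 6 8 12 10 2]
After op 5 (cut(11)): [10 2 5 3 1 9 4 7 11 0 6 8 12]
After op 6 (cut(10)): [6 8 12 10 2 5 3 1 9 4 7 11 0]
Card 11 is at position 11.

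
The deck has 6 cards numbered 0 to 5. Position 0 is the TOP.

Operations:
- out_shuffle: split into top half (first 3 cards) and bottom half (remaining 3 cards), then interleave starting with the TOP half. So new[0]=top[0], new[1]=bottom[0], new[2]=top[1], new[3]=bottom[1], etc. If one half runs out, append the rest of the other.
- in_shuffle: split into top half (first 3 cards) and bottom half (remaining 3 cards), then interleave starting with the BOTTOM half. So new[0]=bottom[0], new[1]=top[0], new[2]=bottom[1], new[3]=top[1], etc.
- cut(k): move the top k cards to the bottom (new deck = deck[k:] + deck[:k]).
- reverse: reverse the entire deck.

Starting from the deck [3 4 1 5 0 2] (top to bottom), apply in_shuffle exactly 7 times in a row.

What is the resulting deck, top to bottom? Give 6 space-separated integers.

After op 1 (in_shuffle): [5 3 0 4 2 1]
After op 2 (in_shuffle): [4 5 2 3 1 0]
After op 3 (in_shuffle): [3 4 1 5 0 2]
After op 4 (in_shuffle): [5 3 0 4 2 1]
After op 5 (in_shuffle): [4 5 2 3 1 0]
After op 6 (in_shuffle): [3 4 1 5 0 2]
After op 7 (in_shuffle): [5 3 0 4 2 1]

Answer: 5 3 0 4 2 1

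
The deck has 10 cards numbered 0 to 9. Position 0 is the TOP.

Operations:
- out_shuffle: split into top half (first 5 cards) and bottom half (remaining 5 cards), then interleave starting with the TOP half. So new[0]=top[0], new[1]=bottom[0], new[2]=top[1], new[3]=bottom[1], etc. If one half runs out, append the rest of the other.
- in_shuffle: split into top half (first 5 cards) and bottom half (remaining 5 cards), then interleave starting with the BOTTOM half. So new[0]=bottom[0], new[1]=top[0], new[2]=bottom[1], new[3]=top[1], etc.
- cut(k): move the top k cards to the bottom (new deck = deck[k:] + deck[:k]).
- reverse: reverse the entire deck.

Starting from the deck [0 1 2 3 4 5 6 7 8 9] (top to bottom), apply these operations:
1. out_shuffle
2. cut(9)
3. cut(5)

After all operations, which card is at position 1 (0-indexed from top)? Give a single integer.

Answer: 7

Derivation:
After op 1 (out_shuffle): [0 5 1 6 2 7 3 8 4 9]
After op 2 (cut(9)): [9 0 5 1 6 2 7 3 8 4]
After op 3 (cut(5)): [2 7 3 8 4 9 0 5 1 6]
Position 1: card 7.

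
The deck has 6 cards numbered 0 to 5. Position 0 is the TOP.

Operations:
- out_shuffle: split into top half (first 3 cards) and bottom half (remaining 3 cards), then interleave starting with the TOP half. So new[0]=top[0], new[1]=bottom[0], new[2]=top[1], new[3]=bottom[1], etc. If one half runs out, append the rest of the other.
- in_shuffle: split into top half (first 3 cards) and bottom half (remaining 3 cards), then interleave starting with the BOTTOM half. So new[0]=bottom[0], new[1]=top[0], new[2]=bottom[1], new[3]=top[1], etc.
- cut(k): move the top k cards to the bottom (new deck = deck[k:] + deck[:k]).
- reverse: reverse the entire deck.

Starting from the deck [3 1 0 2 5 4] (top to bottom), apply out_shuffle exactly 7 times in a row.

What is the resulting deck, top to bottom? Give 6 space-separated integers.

Answer: 3 0 5 1 2 4

Derivation:
After op 1 (out_shuffle): [3 2 1 5 0 4]
After op 2 (out_shuffle): [3 5 2 0 1 4]
After op 3 (out_shuffle): [3 0 5 1 2 4]
After op 4 (out_shuffle): [3 1 0 2 5 4]
After op 5 (out_shuffle): [3 2 1 5 0 4]
After op 6 (out_shuffle): [3 5 2 0 1 4]
After op 7 (out_shuffle): [3 0 5 1 2 4]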